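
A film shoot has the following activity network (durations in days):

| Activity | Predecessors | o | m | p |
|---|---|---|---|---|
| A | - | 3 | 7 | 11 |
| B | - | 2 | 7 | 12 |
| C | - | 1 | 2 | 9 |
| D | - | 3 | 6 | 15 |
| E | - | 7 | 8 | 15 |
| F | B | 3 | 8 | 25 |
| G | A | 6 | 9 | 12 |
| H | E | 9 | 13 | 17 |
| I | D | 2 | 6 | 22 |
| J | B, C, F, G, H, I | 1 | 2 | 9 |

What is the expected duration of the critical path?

te_A = (3 + 4·7 + 11)/6 = 42/6 = 7
te_B = (2 + 4·7 + 12)/6 = 42/6 = 7
te_C = (1 + 4·2 + 9)/6 = 18/6 = 3
te_D = (3 + 4·6 + 15)/6 = 42/6 = 7
te_E = (7 + 4·8 + 15)/6 = 54/6 = 9
te_F = (3 + 4·8 + 25)/6 = 60/6 = 10
te_G = (6 + 4·9 + 12)/6 = 54/6 = 9
te_H = (9 + 4·13 + 17)/6 = 78/6 = 13
te_I = (2 + 4·6 + 22)/6 = 48/6 = 8
te_J = (1 + 4·2 + 9)/6 = 18/6 = 3

Forward pass:
ES_A = 0; EF_A = 7
ES_B = 0; EF_B = 7
ES_C = 0; EF_C = 3
ES_D = 0; EF_D = 7
ES_E = 0; EF_E = 9
ES_F = 7; EF_F = 7+10 = 17
ES_G = 7; EF_G = 7+9 = 16
ES_H = 9; EF_H = 9+13 = 22
ES_I = 7; EF_I = 7+8 = 15
ES_J = max(EF_B=7, EF_C=3, EF_F=17, EF_G=16, EF_H=22, EF_I=15) = 22; EF_J = 22+3 = 25
Expected project duration μ = 25 days. Critical path: E → H → J.

25 days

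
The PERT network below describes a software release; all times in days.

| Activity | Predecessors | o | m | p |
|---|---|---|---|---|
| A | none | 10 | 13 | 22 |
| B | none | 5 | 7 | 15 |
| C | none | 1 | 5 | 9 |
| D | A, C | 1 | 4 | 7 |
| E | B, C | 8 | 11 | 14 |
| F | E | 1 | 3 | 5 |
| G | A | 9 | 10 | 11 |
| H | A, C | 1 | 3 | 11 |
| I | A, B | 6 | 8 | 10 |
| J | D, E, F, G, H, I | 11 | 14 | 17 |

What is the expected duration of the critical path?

38 days

te_A = (10 + 4·13 + 22)/6 = 84/6 = 14
te_B = (5 + 4·7 + 15)/6 = 48/6 = 8
te_C = (1 + 4·5 + 9)/6 = 30/6 = 5
te_D = (1 + 4·4 + 7)/6 = 24/6 = 4
te_E = (8 + 4·11 + 14)/6 = 66/6 = 11
te_F = (1 + 4·3 + 5)/6 = 18/6 = 3
te_G = (9 + 4·10 + 11)/6 = 60/6 = 10
te_H = (1 + 4·3 + 11)/6 = 24/6 = 4
te_I = (6 + 4·8 + 10)/6 = 48/6 = 8
te_J = (11 + 4·14 + 17)/6 = 84/6 = 14

Forward pass:
ES_A = 0; EF_A = 14
ES_B = 0; EF_B = 8
ES_C = 0; EF_C = 5
ES_D = max(EF_A=14, EF_C=5) = 14; EF_D = 14+4 = 18
ES_E = max(EF_B=8, EF_C=5) = 8; EF_E = 8+11 = 19
ES_F = 19; EF_F = 19+3 = 22
ES_G = 14; EF_G = 14+10 = 24
ES_H = max(EF_A=14, EF_C=5) = 14; EF_H = 14+4 = 18
ES_I = max(EF_A=14, EF_B=8) = 14; EF_I = 14+8 = 22
ES_J = max(EF_D=18, EF_E=19, EF_F=22, EF_G=24, EF_H=18, EF_I=22) = 24; EF_J = 24+14 = 38
Expected project duration μ = 38 days. Critical path: A → G → J.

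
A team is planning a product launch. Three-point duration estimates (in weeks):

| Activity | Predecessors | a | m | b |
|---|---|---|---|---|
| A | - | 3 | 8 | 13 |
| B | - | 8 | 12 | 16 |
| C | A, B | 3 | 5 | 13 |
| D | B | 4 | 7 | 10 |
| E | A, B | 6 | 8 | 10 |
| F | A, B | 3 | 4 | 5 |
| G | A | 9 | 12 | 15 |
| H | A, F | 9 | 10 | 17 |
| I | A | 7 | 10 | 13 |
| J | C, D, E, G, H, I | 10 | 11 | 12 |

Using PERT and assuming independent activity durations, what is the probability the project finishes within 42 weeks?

0.980

te_A = (3 + 4·8 + 13)/6 = 48/6 = 8; σ²_A = ((13−3)/6)² = 2.778
te_B = (8 + 4·12 + 16)/6 = 72/6 = 12; σ²_B = ((16−8)/6)² = 1.778
te_C = (3 + 4·5 + 13)/6 = 36/6 = 6; σ²_C = ((13−3)/6)² = 2.778
te_D = (4 + 4·7 + 10)/6 = 42/6 = 7; σ²_D = ((10−4)/6)² = 1.000
te_E = (6 + 4·8 + 10)/6 = 48/6 = 8; σ²_E = ((10−6)/6)² = 0.444
te_F = (3 + 4·4 + 5)/6 = 24/6 = 4; σ²_F = ((5−3)/6)² = 0.111
te_G = (9 + 4·12 + 15)/6 = 72/6 = 12; σ²_G = ((15−9)/6)² = 1.000
te_H = (9 + 4·10 + 17)/6 = 66/6 = 11; σ²_H = ((17−9)/6)² = 1.778
te_I = (7 + 4·10 + 13)/6 = 60/6 = 10; σ²_I = ((13−7)/6)² = 1.000
te_J = (10 + 4·11 + 12)/6 = 66/6 = 11; σ²_J = ((12−10)/6)² = 0.111

Forward pass:
ES_A = 0; EF_A = 8
ES_B = 0; EF_B = 12
ES_C = max(EF_A=8, EF_B=12) = 12; EF_C = 12+6 = 18
ES_D = 12; EF_D = 12+7 = 19
ES_E = max(EF_A=8, EF_B=12) = 12; EF_E = 12+8 = 20
ES_F = max(EF_A=8, EF_B=12) = 12; EF_F = 12+4 = 16
ES_G = 8; EF_G = 8+12 = 20
ES_H = max(EF_A=8, EF_F=16) = 16; EF_H = 16+11 = 27
ES_I = 8; EF_I = 8+10 = 18
ES_J = max(EF_C=18, EF_D=19, EF_E=20, EF_G=20, EF_H=27, EF_I=18) = 27; EF_J = 27+11 = 38
Expected project duration μ = 38 weeks. Critical path: B → F → H → J.

Variance along critical path = 1.778 + 0.111 + 1.778 + 0.111 = 3.778; σ = √3.778 = 1.944 weeks.
Z = (42 − 38) / 1.944 = 2.058
P(T ≤ 42) = Φ(2.058) ≈ 0.980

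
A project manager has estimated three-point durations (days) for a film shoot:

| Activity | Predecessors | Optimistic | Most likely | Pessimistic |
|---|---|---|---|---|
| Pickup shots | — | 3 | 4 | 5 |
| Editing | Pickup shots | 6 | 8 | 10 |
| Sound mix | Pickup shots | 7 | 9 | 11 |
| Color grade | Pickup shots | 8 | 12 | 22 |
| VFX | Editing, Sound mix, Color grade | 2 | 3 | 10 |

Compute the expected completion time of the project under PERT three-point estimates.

21 days

te_Pickup shots = (3 + 4·4 + 5)/6 = 24/6 = 4
te_Editing = (6 + 4·8 + 10)/6 = 48/6 = 8
te_Sound mix = (7 + 4·9 + 11)/6 = 54/6 = 9
te_Color grade = (8 + 4·12 + 22)/6 = 78/6 = 13
te_VFX = (2 + 4·3 + 10)/6 = 24/6 = 4

Forward pass:
ES_Pickup shots = 0; EF_Pickup shots = 4
ES_Editing = 4; EF_Editing = 4+8 = 12
ES_Sound mix = 4; EF_Sound mix = 4+9 = 13
ES_Color grade = 4; EF_Color grade = 4+13 = 17
ES_VFX = max(EF_Editing=12, EF_Sound mix=13, EF_Color grade=17) = 17; EF_VFX = 17+4 = 21
Expected project duration μ = 21 days. Critical path: Pickup shots → Color grade → VFX.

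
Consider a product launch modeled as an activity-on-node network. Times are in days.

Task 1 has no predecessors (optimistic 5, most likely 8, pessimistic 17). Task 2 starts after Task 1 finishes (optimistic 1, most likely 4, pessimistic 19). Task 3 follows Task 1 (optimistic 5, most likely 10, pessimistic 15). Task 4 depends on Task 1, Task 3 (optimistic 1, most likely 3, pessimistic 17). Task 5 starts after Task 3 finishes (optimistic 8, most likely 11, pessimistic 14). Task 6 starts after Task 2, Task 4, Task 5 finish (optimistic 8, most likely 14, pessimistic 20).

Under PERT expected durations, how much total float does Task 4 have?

te_Task 1 = (5 + 4·8 + 17)/6 = 54/6 = 9
te_Task 2 = (1 + 4·4 + 19)/6 = 36/6 = 6
te_Task 3 = (5 + 4·10 + 15)/6 = 60/6 = 10
te_Task 4 = (1 + 4·3 + 17)/6 = 30/6 = 5
te_Task 5 = (8 + 4·11 + 14)/6 = 66/6 = 11
te_Task 6 = (8 + 4·14 + 20)/6 = 84/6 = 14

Forward pass:
ES_Task 1 = 0; EF_Task 1 = 9
ES_Task 2 = 9; EF_Task 2 = 9+6 = 15
ES_Task 3 = 9; EF_Task 3 = 9+10 = 19
ES_Task 4 = max(EF_Task 1=9, EF_Task 3=19) = 19; EF_Task 4 = 19+5 = 24
ES_Task 5 = 19; EF_Task 5 = 19+11 = 30
ES_Task 6 = max(EF_Task 2=15, EF_Task 4=24, EF_Task 5=30) = 30; EF_Task 6 = 30+14 = 44
Expected project duration μ = 44 days. Critical path: Task 1 → Task 3 → Task 5 → Task 6.

Backward pass:
LF_Task 6 = 44; LS_Task 6 = 44−14 = 30
LF_Task 5 = LS_Task 6 = 30; LS_Task 5 = 30−11 = 19
LF_Task 4 = LS_Task 6 = 30; LS_Task 4 = 30−5 = 25
LF_Task 3 = min(LS_Task 4=25, LS_Task 5=19) = 19; LS_Task 3 = 19−10 = 9
LF_Task 2 = LS_Task 6 = 30; LS_Task 2 = 30−6 = 24
LF_Task 1 = min(LS_Task 2=24, LS_Task 3=9, LS_Task 4=25) = 9; LS_Task 1 = 9−9 = 0
Slack_Task 4 = LS_Task 4 − ES_Task 4 = 25 − 19 = 6

6 days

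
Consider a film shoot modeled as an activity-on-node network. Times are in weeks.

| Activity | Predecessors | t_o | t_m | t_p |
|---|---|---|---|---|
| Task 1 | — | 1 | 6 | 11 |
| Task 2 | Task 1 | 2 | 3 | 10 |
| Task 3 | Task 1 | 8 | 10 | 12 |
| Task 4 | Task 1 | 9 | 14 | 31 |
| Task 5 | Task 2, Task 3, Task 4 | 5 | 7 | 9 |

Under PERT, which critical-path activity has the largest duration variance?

Task 4

te_Task 1 = (1 + 4·6 + 11)/6 = 36/6 = 6; σ²_Task 1 = ((11−1)/6)² = 2.778
te_Task 2 = (2 + 4·3 + 10)/6 = 24/6 = 4; σ²_Task 2 = ((10−2)/6)² = 1.778
te_Task 3 = (8 + 4·10 + 12)/6 = 60/6 = 10; σ²_Task 3 = ((12−8)/6)² = 0.444
te_Task 4 = (9 + 4·14 + 31)/6 = 96/6 = 16; σ²_Task 4 = ((31−9)/6)² = 13.444
te_Task 5 = (5 + 4·7 + 9)/6 = 42/6 = 7; σ²_Task 5 = ((9−5)/6)² = 0.444

Forward pass:
ES_Task 1 = 0; EF_Task 1 = 6
ES_Task 2 = 6; EF_Task 2 = 6+4 = 10
ES_Task 3 = 6; EF_Task 3 = 6+10 = 16
ES_Task 4 = 6; EF_Task 4 = 6+16 = 22
ES_Task 5 = max(EF_Task 2=10, EF_Task 3=16, EF_Task 4=22) = 22; EF_Task 5 = 22+7 = 29
Expected project duration μ = 29 weeks. Critical path: Task 1 → Task 4 → Task 5.

Variances on critical path: σ²_Task 1=2.778, σ²_Task 4=13.444, σ²_Task 5=0.444.
Largest is σ²_Task 4 = 13.444.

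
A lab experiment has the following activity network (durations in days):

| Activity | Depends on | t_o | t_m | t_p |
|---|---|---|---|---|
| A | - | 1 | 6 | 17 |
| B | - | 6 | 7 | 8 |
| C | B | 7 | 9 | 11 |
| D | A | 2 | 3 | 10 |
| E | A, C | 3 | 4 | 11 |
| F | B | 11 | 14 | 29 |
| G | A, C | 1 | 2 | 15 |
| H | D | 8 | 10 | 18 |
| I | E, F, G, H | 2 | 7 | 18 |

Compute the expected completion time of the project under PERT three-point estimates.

te_A = (1 + 4·6 + 17)/6 = 42/6 = 7
te_B = (6 + 4·7 + 8)/6 = 42/6 = 7
te_C = (7 + 4·9 + 11)/6 = 54/6 = 9
te_D = (2 + 4·3 + 10)/6 = 24/6 = 4
te_E = (3 + 4·4 + 11)/6 = 30/6 = 5
te_F = (11 + 4·14 + 29)/6 = 96/6 = 16
te_G = (1 + 4·2 + 15)/6 = 24/6 = 4
te_H = (8 + 4·10 + 18)/6 = 66/6 = 11
te_I = (2 + 4·7 + 18)/6 = 48/6 = 8

Forward pass:
ES_A = 0; EF_A = 7
ES_B = 0; EF_B = 7
ES_C = 7; EF_C = 7+9 = 16
ES_D = 7; EF_D = 7+4 = 11
ES_E = max(EF_A=7, EF_C=16) = 16; EF_E = 16+5 = 21
ES_F = 7; EF_F = 7+16 = 23
ES_G = max(EF_A=7, EF_C=16) = 16; EF_G = 16+4 = 20
ES_H = 11; EF_H = 11+11 = 22
ES_I = max(EF_E=21, EF_F=23, EF_G=20, EF_H=22) = 23; EF_I = 23+8 = 31
Expected project duration μ = 31 days. Critical path: B → F → I.

31 days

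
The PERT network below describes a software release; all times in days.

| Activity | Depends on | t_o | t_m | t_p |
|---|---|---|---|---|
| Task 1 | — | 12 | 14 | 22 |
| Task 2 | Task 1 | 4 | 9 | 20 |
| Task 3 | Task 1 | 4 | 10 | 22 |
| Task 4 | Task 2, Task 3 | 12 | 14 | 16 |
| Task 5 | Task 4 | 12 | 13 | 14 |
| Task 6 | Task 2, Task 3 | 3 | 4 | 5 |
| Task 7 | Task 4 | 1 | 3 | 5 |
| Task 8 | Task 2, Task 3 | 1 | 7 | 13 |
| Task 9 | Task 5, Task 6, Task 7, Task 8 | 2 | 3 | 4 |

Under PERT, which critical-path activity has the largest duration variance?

Task 3

te_Task 1 = (12 + 4·14 + 22)/6 = 90/6 = 15; σ²_Task 1 = ((22−12)/6)² = 2.778
te_Task 2 = (4 + 4·9 + 20)/6 = 60/6 = 10; σ²_Task 2 = ((20−4)/6)² = 7.111
te_Task 3 = (4 + 4·10 + 22)/6 = 66/6 = 11; σ²_Task 3 = ((22−4)/6)² = 9.000
te_Task 4 = (12 + 4·14 + 16)/6 = 84/6 = 14; σ²_Task 4 = ((16−12)/6)² = 0.444
te_Task 5 = (12 + 4·13 + 14)/6 = 78/6 = 13; σ²_Task 5 = ((14−12)/6)² = 0.111
te_Task 6 = (3 + 4·4 + 5)/6 = 24/6 = 4; σ²_Task 6 = ((5−3)/6)² = 0.111
te_Task 7 = (1 + 4·3 + 5)/6 = 18/6 = 3; σ²_Task 7 = ((5−1)/6)² = 0.444
te_Task 8 = (1 + 4·7 + 13)/6 = 42/6 = 7; σ²_Task 8 = ((13−1)/6)² = 4.000
te_Task 9 = (2 + 4·3 + 4)/6 = 18/6 = 3; σ²_Task 9 = ((4−2)/6)² = 0.111

Forward pass:
ES_Task 1 = 0; EF_Task 1 = 15
ES_Task 2 = 15; EF_Task 2 = 15+10 = 25
ES_Task 3 = 15; EF_Task 3 = 15+11 = 26
ES_Task 4 = max(EF_Task 2=25, EF_Task 3=26) = 26; EF_Task 4 = 26+14 = 40
ES_Task 5 = 40; EF_Task 5 = 40+13 = 53
ES_Task 6 = max(EF_Task 2=25, EF_Task 3=26) = 26; EF_Task 6 = 26+4 = 30
ES_Task 7 = 40; EF_Task 7 = 40+3 = 43
ES_Task 8 = max(EF_Task 2=25, EF_Task 3=26) = 26; EF_Task 8 = 26+7 = 33
ES_Task 9 = max(EF_Task 5=53, EF_Task 6=30, EF_Task 7=43, EF_Task 8=33) = 53; EF_Task 9 = 53+3 = 56
Expected project duration μ = 56 days. Critical path: Task 1 → Task 3 → Task 4 → Task 5 → Task 9.

Variances on critical path: σ²_Task 1=2.778, σ²_Task 3=9.000, σ²_Task 4=0.444, σ²_Task 5=0.111, σ²_Task 9=0.111.
Largest is σ²_Task 3 = 9.000.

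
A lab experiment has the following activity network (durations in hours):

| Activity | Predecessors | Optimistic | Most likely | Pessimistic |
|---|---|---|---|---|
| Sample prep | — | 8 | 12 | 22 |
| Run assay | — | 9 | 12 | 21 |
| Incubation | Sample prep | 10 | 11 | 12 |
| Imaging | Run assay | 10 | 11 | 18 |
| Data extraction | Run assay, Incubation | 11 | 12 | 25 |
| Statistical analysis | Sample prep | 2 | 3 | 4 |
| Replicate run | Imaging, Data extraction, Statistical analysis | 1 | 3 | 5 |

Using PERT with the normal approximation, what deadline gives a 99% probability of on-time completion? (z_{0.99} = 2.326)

te_Sample prep = (8 + 4·12 + 22)/6 = 78/6 = 13; σ²_Sample prep = ((22−8)/6)² = 5.444
te_Run assay = (9 + 4·12 + 21)/6 = 78/6 = 13; σ²_Run assay = ((21−9)/6)² = 4.000
te_Incubation = (10 + 4·11 + 12)/6 = 66/6 = 11; σ²_Incubation = ((12−10)/6)² = 0.111
te_Imaging = (10 + 4·11 + 18)/6 = 72/6 = 12; σ²_Imaging = ((18−10)/6)² = 1.778
te_Data extraction = (11 + 4·12 + 25)/6 = 84/6 = 14; σ²_Data extraction = ((25−11)/6)² = 5.444
te_Statistical analysis = (2 + 4·3 + 4)/6 = 18/6 = 3; σ²_Statistical analysis = ((4−2)/6)² = 0.111
te_Replicate run = (1 + 4·3 + 5)/6 = 18/6 = 3; σ²_Replicate run = ((5−1)/6)² = 0.444

Forward pass:
ES_Sample prep = 0; EF_Sample prep = 13
ES_Run assay = 0; EF_Run assay = 13
ES_Incubation = 13; EF_Incubation = 13+11 = 24
ES_Imaging = 13; EF_Imaging = 13+12 = 25
ES_Data extraction = max(EF_Run assay=13, EF_Incubation=24) = 24; EF_Data extraction = 24+14 = 38
ES_Statistical analysis = 13; EF_Statistical analysis = 13+3 = 16
ES_Replicate run = max(EF_Imaging=25, EF_Data extraction=38, EF_Statistical analysis=16) = 38; EF_Replicate run = 38+3 = 41
Expected project duration μ = 41 hours. Critical path: Sample prep → Incubation → Data extraction → Replicate run.

Variance along critical path = 5.444 + 0.111 + 5.444 + 0.444 = 11.444; σ = 3.383 hours.
D = μ + z·σ = 41 + 2.326·3.383 = 48.9 hours

48.9 hours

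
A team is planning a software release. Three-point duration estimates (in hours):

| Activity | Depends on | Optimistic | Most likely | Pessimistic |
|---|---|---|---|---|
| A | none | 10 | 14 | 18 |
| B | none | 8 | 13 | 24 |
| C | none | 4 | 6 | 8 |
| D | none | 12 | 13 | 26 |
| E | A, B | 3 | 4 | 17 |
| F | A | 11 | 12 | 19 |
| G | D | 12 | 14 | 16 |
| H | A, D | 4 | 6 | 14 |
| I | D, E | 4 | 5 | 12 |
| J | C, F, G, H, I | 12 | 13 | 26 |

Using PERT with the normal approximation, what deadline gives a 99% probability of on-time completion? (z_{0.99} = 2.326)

51.8 hours

te_A = (10 + 4·14 + 18)/6 = 84/6 = 14; σ²_A = ((18−10)/6)² = 1.778
te_B = (8 + 4·13 + 24)/6 = 84/6 = 14; σ²_B = ((24−8)/6)² = 7.111
te_C = (4 + 4·6 + 8)/6 = 36/6 = 6; σ²_C = ((8−4)/6)² = 0.444
te_D = (12 + 4·13 + 26)/6 = 90/6 = 15; σ²_D = ((26−12)/6)² = 5.444
te_E = (3 + 4·4 + 17)/6 = 36/6 = 6; σ²_E = ((17−3)/6)² = 5.444
te_F = (11 + 4·12 + 19)/6 = 78/6 = 13; σ²_F = ((19−11)/6)² = 1.778
te_G = (12 + 4·14 + 16)/6 = 84/6 = 14; σ²_G = ((16−12)/6)² = 0.444
te_H = (4 + 4·6 + 14)/6 = 42/6 = 7; σ²_H = ((14−4)/6)² = 2.778
te_I = (4 + 4·5 + 12)/6 = 36/6 = 6; σ²_I = ((12−4)/6)² = 1.778
te_J = (12 + 4·13 + 26)/6 = 90/6 = 15; σ²_J = ((26−12)/6)² = 5.444

Forward pass:
ES_A = 0; EF_A = 14
ES_B = 0; EF_B = 14
ES_C = 0; EF_C = 6
ES_D = 0; EF_D = 15
ES_E = max(EF_A=14, EF_B=14) = 14; EF_E = 14+6 = 20
ES_F = 14; EF_F = 14+13 = 27
ES_G = 15; EF_G = 15+14 = 29
ES_H = max(EF_A=14, EF_D=15) = 15; EF_H = 15+7 = 22
ES_I = max(EF_D=15, EF_E=20) = 20; EF_I = 20+6 = 26
ES_J = max(EF_C=6, EF_F=27, EF_G=29, EF_H=22, EF_I=26) = 29; EF_J = 29+15 = 44
Expected project duration μ = 44 hours. Critical path: D → G → J.

Variance along critical path = 5.444 + 0.444 + 5.444 = 11.333; σ = 3.367 hours.
D = μ + z·σ = 44 + 2.326·3.367 = 51.8 hours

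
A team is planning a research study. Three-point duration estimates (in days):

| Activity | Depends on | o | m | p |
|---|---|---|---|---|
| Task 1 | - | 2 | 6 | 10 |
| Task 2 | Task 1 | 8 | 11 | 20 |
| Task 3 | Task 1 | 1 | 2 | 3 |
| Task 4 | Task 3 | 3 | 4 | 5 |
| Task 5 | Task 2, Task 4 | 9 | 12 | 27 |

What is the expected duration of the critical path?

te_Task 1 = (2 + 4·6 + 10)/6 = 36/6 = 6
te_Task 2 = (8 + 4·11 + 20)/6 = 72/6 = 12
te_Task 3 = (1 + 4·2 + 3)/6 = 12/6 = 2
te_Task 4 = (3 + 4·4 + 5)/6 = 24/6 = 4
te_Task 5 = (9 + 4·12 + 27)/6 = 84/6 = 14

Forward pass:
ES_Task 1 = 0; EF_Task 1 = 6
ES_Task 2 = 6; EF_Task 2 = 6+12 = 18
ES_Task 3 = 6; EF_Task 3 = 6+2 = 8
ES_Task 4 = 8; EF_Task 4 = 8+4 = 12
ES_Task 5 = max(EF_Task 2=18, EF_Task 4=12) = 18; EF_Task 5 = 18+14 = 32
Expected project duration μ = 32 days. Critical path: Task 1 → Task 2 → Task 5.

32 days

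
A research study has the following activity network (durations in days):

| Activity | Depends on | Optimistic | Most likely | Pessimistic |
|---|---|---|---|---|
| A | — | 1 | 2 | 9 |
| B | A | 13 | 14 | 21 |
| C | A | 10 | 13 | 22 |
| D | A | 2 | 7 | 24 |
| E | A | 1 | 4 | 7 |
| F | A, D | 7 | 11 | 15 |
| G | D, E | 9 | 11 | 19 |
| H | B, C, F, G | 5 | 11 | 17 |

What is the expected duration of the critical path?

35 days

te_A = (1 + 4·2 + 9)/6 = 18/6 = 3
te_B = (13 + 4·14 + 21)/6 = 90/6 = 15
te_C = (10 + 4·13 + 22)/6 = 84/6 = 14
te_D = (2 + 4·7 + 24)/6 = 54/6 = 9
te_E = (1 + 4·4 + 7)/6 = 24/6 = 4
te_F = (7 + 4·11 + 15)/6 = 66/6 = 11
te_G = (9 + 4·11 + 19)/6 = 72/6 = 12
te_H = (5 + 4·11 + 17)/6 = 66/6 = 11

Forward pass:
ES_A = 0; EF_A = 3
ES_B = 3; EF_B = 3+15 = 18
ES_C = 3; EF_C = 3+14 = 17
ES_D = 3; EF_D = 3+9 = 12
ES_E = 3; EF_E = 3+4 = 7
ES_F = max(EF_A=3, EF_D=12) = 12; EF_F = 12+11 = 23
ES_G = max(EF_D=12, EF_E=7) = 12; EF_G = 12+12 = 24
ES_H = max(EF_B=18, EF_C=17, EF_F=23, EF_G=24) = 24; EF_H = 24+11 = 35
Expected project duration μ = 35 days. Critical path: A → D → G → H.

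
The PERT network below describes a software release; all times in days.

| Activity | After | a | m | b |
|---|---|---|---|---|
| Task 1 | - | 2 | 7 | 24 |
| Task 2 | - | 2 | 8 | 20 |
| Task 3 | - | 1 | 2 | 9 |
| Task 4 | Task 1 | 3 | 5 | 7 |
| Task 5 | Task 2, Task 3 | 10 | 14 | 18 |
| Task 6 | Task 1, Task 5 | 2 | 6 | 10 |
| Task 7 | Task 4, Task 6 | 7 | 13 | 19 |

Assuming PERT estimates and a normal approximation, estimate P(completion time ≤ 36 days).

0.070

te_Task 1 = (2 + 4·7 + 24)/6 = 54/6 = 9; σ²_Task 1 = ((24−2)/6)² = 13.444
te_Task 2 = (2 + 4·8 + 20)/6 = 54/6 = 9; σ²_Task 2 = ((20−2)/6)² = 9.000
te_Task 3 = (1 + 4·2 + 9)/6 = 18/6 = 3; σ²_Task 3 = ((9−1)/6)² = 1.778
te_Task 4 = (3 + 4·5 + 7)/6 = 30/6 = 5; σ²_Task 4 = ((7−3)/6)² = 0.444
te_Task 5 = (10 + 4·14 + 18)/6 = 84/6 = 14; σ²_Task 5 = ((18−10)/6)² = 1.778
te_Task 6 = (2 + 4·6 + 10)/6 = 36/6 = 6; σ²_Task 6 = ((10−2)/6)² = 1.778
te_Task 7 = (7 + 4·13 + 19)/6 = 78/6 = 13; σ²_Task 7 = ((19−7)/6)² = 4.000

Forward pass:
ES_Task 1 = 0; EF_Task 1 = 9
ES_Task 2 = 0; EF_Task 2 = 9
ES_Task 3 = 0; EF_Task 3 = 3
ES_Task 4 = 9; EF_Task 4 = 9+5 = 14
ES_Task 5 = max(EF_Task 2=9, EF_Task 3=3) = 9; EF_Task 5 = 9+14 = 23
ES_Task 6 = max(EF_Task 1=9, EF_Task 5=23) = 23; EF_Task 6 = 23+6 = 29
ES_Task 7 = max(EF_Task 4=14, EF_Task 6=29) = 29; EF_Task 7 = 29+13 = 42
Expected project duration μ = 42 days. Critical path: Task 2 → Task 5 → Task 6 → Task 7.

Variance along critical path = 9.000 + 1.778 + 1.778 + 4.000 = 16.556; σ = √16.556 = 4.069 days.
Z = (36 − 42) / 4.069 = -1.475
P(T ≤ 36) = Φ(-1.475) ≈ 0.070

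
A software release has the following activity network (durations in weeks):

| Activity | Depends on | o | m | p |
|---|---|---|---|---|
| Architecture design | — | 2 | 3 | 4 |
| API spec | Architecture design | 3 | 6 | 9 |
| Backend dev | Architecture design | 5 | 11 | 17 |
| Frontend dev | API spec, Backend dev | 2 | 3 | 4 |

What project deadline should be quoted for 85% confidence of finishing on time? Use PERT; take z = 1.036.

te_Architecture design = (2 + 4·3 + 4)/6 = 18/6 = 3; σ²_Architecture design = ((4−2)/6)² = 0.111
te_API spec = (3 + 4·6 + 9)/6 = 36/6 = 6; σ²_API spec = ((9−3)/6)² = 1.000
te_Backend dev = (5 + 4·11 + 17)/6 = 66/6 = 11; σ²_Backend dev = ((17−5)/6)² = 4.000
te_Frontend dev = (2 + 4·3 + 4)/6 = 18/6 = 3; σ²_Frontend dev = ((4−2)/6)² = 0.111

Forward pass:
ES_Architecture design = 0; EF_Architecture design = 3
ES_API spec = 3; EF_API spec = 3+6 = 9
ES_Backend dev = 3; EF_Backend dev = 3+11 = 14
ES_Frontend dev = max(EF_API spec=9, EF_Backend dev=14) = 14; EF_Frontend dev = 14+3 = 17
Expected project duration μ = 17 weeks. Critical path: Architecture design → Backend dev → Frontend dev.

Variance along critical path = 0.111 + 4.000 + 0.111 = 4.222; σ = 2.055 weeks.
D = μ + z·σ = 17 + 1.036·2.055 = 19.1 weeks

19.1 weeks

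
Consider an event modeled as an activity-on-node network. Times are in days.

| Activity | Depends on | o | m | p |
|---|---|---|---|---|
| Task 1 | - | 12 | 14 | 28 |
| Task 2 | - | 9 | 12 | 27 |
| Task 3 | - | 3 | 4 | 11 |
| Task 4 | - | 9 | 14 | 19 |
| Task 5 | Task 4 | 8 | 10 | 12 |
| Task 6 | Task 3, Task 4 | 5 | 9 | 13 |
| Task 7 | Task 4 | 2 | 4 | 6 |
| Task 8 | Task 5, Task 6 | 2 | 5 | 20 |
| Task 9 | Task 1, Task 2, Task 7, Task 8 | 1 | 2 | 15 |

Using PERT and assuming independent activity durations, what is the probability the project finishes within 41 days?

0.923

te_Task 1 = (12 + 4·14 + 28)/6 = 96/6 = 16; σ²_Task 1 = ((28−12)/6)² = 7.111
te_Task 2 = (9 + 4·12 + 27)/6 = 84/6 = 14; σ²_Task 2 = ((27−9)/6)² = 9.000
te_Task 3 = (3 + 4·4 + 11)/6 = 30/6 = 5; σ²_Task 3 = ((11−3)/6)² = 1.778
te_Task 4 = (9 + 4·14 + 19)/6 = 84/6 = 14; σ²_Task 4 = ((19−9)/6)² = 2.778
te_Task 5 = (8 + 4·10 + 12)/6 = 60/6 = 10; σ²_Task 5 = ((12−8)/6)² = 0.444
te_Task 6 = (5 + 4·9 + 13)/6 = 54/6 = 9; σ²_Task 6 = ((13−5)/6)² = 1.778
te_Task 7 = (2 + 4·4 + 6)/6 = 24/6 = 4; σ²_Task 7 = ((6−2)/6)² = 0.444
te_Task 8 = (2 + 4·5 + 20)/6 = 42/6 = 7; σ²_Task 8 = ((20−2)/6)² = 9.000
te_Task 9 = (1 + 4·2 + 15)/6 = 24/6 = 4; σ²_Task 9 = ((15−1)/6)² = 5.444

Forward pass:
ES_Task 1 = 0; EF_Task 1 = 16
ES_Task 2 = 0; EF_Task 2 = 14
ES_Task 3 = 0; EF_Task 3 = 5
ES_Task 4 = 0; EF_Task 4 = 14
ES_Task 5 = 14; EF_Task 5 = 14+10 = 24
ES_Task 6 = max(EF_Task 3=5, EF_Task 4=14) = 14; EF_Task 6 = 14+9 = 23
ES_Task 7 = 14; EF_Task 7 = 14+4 = 18
ES_Task 8 = max(EF_Task 5=24, EF_Task 6=23) = 24; EF_Task 8 = 24+7 = 31
ES_Task 9 = max(EF_Task 1=16, EF_Task 2=14, EF_Task 7=18, EF_Task 8=31) = 31; EF_Task 9 = 31+4 = 35
Expected project duration μ = 35 days. Critical path: Task 4 → Task 5 → Task 8 → Task 9.

Variance along critical path = 2.778 + 0.444 + 9.000 + 5.444 = 17.667; σ = √17.667 = 4.203 days.
Z = (41 − 35) / 4.203 = 1.427
P(T ≤ 41) = Φ(1.427) ≈ 0.923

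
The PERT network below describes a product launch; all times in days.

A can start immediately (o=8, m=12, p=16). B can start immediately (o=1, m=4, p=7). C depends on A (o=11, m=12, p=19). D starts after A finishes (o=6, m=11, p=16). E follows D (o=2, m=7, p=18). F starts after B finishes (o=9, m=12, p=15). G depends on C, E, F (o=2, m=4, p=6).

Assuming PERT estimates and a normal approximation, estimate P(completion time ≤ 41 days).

0.958

te_A = (8 + 4·12 + 16)/6 = 72/6 = 12; σ²_A = ((16−8)/6)² = 1.778
te_B = (1 + 4·4 + 7)/6 = 24/6 = 4; σ²_B = ((7−1)/6)² = 1.000
te_C = (11 + 4·12 + 19)/6 = 78/6 = 13; σ²_C = ((19−11)/6)² = 1.778
te_D = (6 + 4·11 + 16)/6 = 66/6 = 11; σ²_D = ((16−6)/6)² = 2.778
te_E = (2 + 4·7 + 18)/6 = 48/6 = 8; σ²_E = ((18−2)/6)² = 7.111
te_F = (9 + 4·12 + 15)/6 = 72/6 = 12; σ²_F = ((15−9)/6)² = 1.000
te_G = (2 + 4·4 + 6)/6 = 24/6 = 4; σ²_G = ((6−2)/6)² = 0.444

Forward pass:
ES_A = 0; EF_A = 12
ES_B = 0; EF_B = 4
ES_C = 12; EF_C = 12+13 = 25
ES_D = 12; EF_D = 12+11 = 23
ES_E = 23; EF_E = 23+8 = 31
ES_F = 4; EF_F = 4+12 = 16
ES_G = max(EF_C=25, EF_E=31, EF_F=16) = 31; EF_G = 31+4 = 35
Expected project duration μ = 35 days. Critical path: A → D → E → G.

Variance along critical path = 1.778 + 2.778 + 7.111 + 0.444 = 12.111; σ = √12.111 = 3.480 days.
Z = (41 − 35) / 3.480 = 1.724
P(T ≤ 41) = Φ(1.724) ≈ 0.958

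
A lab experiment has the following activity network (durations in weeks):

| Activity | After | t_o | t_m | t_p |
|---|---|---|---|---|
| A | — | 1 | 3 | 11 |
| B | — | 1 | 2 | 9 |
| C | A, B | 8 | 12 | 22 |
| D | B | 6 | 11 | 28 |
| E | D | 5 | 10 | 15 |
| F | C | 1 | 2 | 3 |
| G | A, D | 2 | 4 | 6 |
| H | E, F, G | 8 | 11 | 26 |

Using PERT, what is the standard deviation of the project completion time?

te_A = (1 + 4·3 + 11)/6 = 24/6 = 4; σ²_A = ((11−1)/6)² = 2.778
te_B = (1 + 4·2 + 9)/6 = 18/6 = 3; σ²_B = ((9−1)/6)² = 1.778
te_C = (8 + 4·12 + 22)/6 = 78/6 = 13; σ²_C = ((22−8)/6)² = 5.444
te_D = (6 + 4·11 + 28)/6 = 78/6 = 13; σ²_D = ((28−6)/6)² = 13.444
te_E = (5 + 4·10 + 15)/6 = 60/6 = 10; σ²_E = ((15−5)/6)² = 2.778
te_F = (1 + 4·2 + 3)/6 = 12/6 = 2; σ²_F = ((3−1)/6)² = 0.111
te_G = (2 + 4·4 + 6)/6 = 24/6 = 4; σ²_G = ((6−2)/6)² = 0.444
te_H = (8 + 4·11 + 26)/6 = 78/6 = 13; σ²_H = ((26−8)/6)² = 9.000

Forward pass:
ES_A = 0; EF_A = 4
ES_B = 0; EF_B = 3
ES_C = max(EF_A=4, EF_B=3) = 4; EF_C = 4+13 = 17
ES_D = 3; EF_D = 3+13 = 16
ES_E = 16; EF_E = 16+10 = 26
ES_F = 17; EF_F = 17+2 = 19
ES_G = max(EF_A=4, EF_D=16) = 16; EF_G = 16+4 = 20
ES_H = max(EF_E=26, EF_F=19, EF_G=20) = 26; EF_H = 26+13 = 39
Expected project duration μ = 39 weeks. Critical path: B → D → E → H.

Variance along critical path = 1.778 + 13.444 + 2.778 + 9.000 = 27.000
σ = √27.000 = 5.196 weeks

5.20 weeks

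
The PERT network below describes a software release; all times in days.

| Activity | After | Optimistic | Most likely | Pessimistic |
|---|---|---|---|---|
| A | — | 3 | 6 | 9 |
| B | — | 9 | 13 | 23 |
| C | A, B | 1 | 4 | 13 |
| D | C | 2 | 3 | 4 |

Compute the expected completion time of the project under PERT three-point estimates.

22 days

te_A = (3 + 4·6 + 9)/6 = 36/6 = 6
te_B = (9 + 4·13 + 23)/6 = 84/6 = 14
te_C = (1 + 4·4 + 13)/6 = 30/6 = 5
te_D = (2 + 4·3 + 4)/6 = 18/6 = 3

Forward pass:
ES_A = 0; EF_A = 6
ES_B = 0; EF_B = 14
ES_C = max(EF_A=6, EF_B=14) = 14; EF_C = 14+5 = 19
ES_D = 19; EF_D = 19+3 = 22
Expected project duration μ = 22 days. Critical path: B → C → D.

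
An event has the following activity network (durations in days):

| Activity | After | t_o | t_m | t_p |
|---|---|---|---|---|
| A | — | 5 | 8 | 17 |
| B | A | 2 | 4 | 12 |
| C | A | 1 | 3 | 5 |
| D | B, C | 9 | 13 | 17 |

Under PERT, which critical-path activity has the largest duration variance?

te_A = (5 + 4·8 + 17)/6 = 54/6 = 9; σ²_A = ((17−5)/6)² = 4.000
te_B = (2 + 4·4 + 12)/6 = 30/6 = 5; σ²_B = ((12−2)/6)² = 2.778
te_C = (1 + 4·3 + 5)/6 = 18/6 = 3; σ²_C = ((5−1)/6)² = 0.444
te_D = (9 + 4·13 + 17)/6 = 78/6 = 13; σ²_D = ((17−9)/6)² = 1.778

Forward pass:
ES_A = 0; EF_A = 9
ES_B = 9; EF_B = 9+5 = 14
ES_C = 9; EF_C = 9+3 = 12
ES_D = max(EF_B=14, EF_C=12) = 14; EF_D = 14+13 = 27
Expected project duration μ = 27 days. Critical path: A → B → D.

Variances on critical path: σ²_A=4.000, σ²_B=2.778, σ²_D=1.778.
Largest is σ²_A = 4.000.

A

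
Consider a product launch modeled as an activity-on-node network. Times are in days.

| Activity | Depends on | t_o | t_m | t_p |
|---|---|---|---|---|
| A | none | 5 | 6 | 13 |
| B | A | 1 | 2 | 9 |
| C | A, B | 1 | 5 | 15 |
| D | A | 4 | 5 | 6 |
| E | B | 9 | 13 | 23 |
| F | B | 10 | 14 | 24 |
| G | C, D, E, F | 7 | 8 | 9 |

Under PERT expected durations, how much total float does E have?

te_A = (5 + 4·6 + 13)/6 = 42/6 = 7
te_B = (1 + 4·2 + 9)/6 = 18/6 = 3
te_C = (1 + 4·5 + 15)/6 = 36/6 = 6
te_D = (4 + 4·5 + 6)/6 = 30/6 = 5
te_E = (9 + 4·13 + 23)/6 = 84/6 = 14
te_F = (10 + 4·14 + 24)/6 = 90/6 = 15
te_G = (7 + 4·8 + 9)/6 = 48/6 = 8

Forward pass:
ES_A = 0; EF_A = 7
ES_B = 7; EF_B = 7+3 = 10
ES_C = max(EF_A=7, EF_B=10) = 10; EF_C = 10+6 = 16
ES_D = 7; EF_D = 7+5 = 12
ES_E = 10; EF_E = 10+14 = 24
ES_F = 10; EF_F = 10+15 = 25
ES_G = max(EF_C=16, EF_D=12, EF_E=24, EF_F=25) = 25; EF_G = 25+8 = 33
Expected project duration μ = 33 days. Critical path: A → B → F → G.

Backward pass:
LF_G = 33; LS_G = 33−8 = 25
LF_F = LS_G = 25; LS_F = 25−15 = 10
LF_E = LS_G = 25; LS_E = 25−14 = 11
LF_D = LS_G = 25; LS_D = 25−5 = 20
LF_C = LS_G = 25; LS_C = 25−6 = 19
LF_B = min(LS_C=19, LS_E=11, LS_F=10) = 10; LS_B = 10−3 = 7
LF_A = min(LS_B=7, LS_C=19, LS_D=20) = 7; LS_A = 7−7 = 0
Slack_E = LS_E − ES_E = 11 − 10 = 1

1 days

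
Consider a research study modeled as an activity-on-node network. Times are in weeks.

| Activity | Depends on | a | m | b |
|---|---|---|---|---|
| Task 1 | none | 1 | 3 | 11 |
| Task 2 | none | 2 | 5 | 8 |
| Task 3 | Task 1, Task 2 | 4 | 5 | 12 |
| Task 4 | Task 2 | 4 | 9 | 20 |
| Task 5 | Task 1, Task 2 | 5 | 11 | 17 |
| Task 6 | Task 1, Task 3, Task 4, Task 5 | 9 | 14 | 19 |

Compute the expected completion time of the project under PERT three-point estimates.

30 weeks

te_Task 1 = (1 + 4·3 + 11)/6 = 24/6 = 4
te_Task 2 = (2 + 4·5 + 8)/6 = 30/6 = 5
te_Task 3 = (4 + 4·5 + 12)/6 = 36/6 = 6
te_Task 4 = (4 + 4·9 + 20)/6 = 60/6 = 10
te_Task 5 = (5 + 4·11 + 17)/6 = 66/6 = 11
te_Task 6 = (9 + 4·14 + 19)/6 = 84/6 = 14

Forward pass:
ES_Task 1 = 0; EF_Task 1 = 4
ES_Task 2 = 0; EF_Task 2 = 5
ES_Task 3 = max(EF_Task 1=4, EF_Task 2=5) = 5; EF_Task 3 = 5+6 = 11
ES_Task 4 = 5; EF_Task 4 = 5+10 = 15
ES_Task 5 = max(EF_Task 1=4, EF_Task 2=5) = 5; EF_Task 5 = 5+11 = 16
ES_Task 6 = max(EF_Task 1=4, EF_Task 3=11, EF_Task 4=15, EF_Task 5=16) = 16; EF_Task 6 = 16+14 = 30
Expected project duration μ = 30 weeks. Critical path: Task 2 → Task 5 → Task 6.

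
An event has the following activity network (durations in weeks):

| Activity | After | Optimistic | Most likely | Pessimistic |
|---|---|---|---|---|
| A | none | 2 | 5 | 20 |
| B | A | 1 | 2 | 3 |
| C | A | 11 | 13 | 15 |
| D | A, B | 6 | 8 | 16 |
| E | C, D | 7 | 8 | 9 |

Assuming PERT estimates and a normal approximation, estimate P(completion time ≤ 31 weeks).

0.834

te_A = (2 + 4·5 + 20)/6 = 42/6 = 7; σ²_A = ((20−2)/6)² = 9.000
te_B = (1 + 4·2 + 3)/6 = 12/6 = 2; σ²_B = ((3−1)/6)² = 0.111
te_C = (11 + 4·13 + 15)/6 = 78/6 = 13; σ²_C = ((15−11)/6)² = 0.444
te_D = (6 + 4·8 + 16)/6 = 54/6 = 9; σ²_D = ((16−6)/6)² = 2.778
te_E = (7 + 4·8 + 9)/6 = 48/6 = 8; σ²_E = ((9−7)/6)² = 0.111

Forward pass:
ES_A = 0; EF_A = 7
ES_B = 7; EF_B = 7+2 = 9
ES_C = 7; EF_C = 7+13 = 20
ES_D = max(EF_A=7, EF_B=9) = 9; EF_D = 9+9 = 18
ES_E = max(EF_C=20, EF_D=18) = 20; EF_E = 20+8 = 28
Expected project duration μ = 28 weeks. Critical path: A → C → E.

Variance along critical path = 9.000 + 0.444 + 0.111 = 9.556; σ = √9.556 = 3.091 weeks.
Z = (31 − 28) / 3.091 = 0.970
P(T ≤ 31) = Φ(0.970) ≈ 0.834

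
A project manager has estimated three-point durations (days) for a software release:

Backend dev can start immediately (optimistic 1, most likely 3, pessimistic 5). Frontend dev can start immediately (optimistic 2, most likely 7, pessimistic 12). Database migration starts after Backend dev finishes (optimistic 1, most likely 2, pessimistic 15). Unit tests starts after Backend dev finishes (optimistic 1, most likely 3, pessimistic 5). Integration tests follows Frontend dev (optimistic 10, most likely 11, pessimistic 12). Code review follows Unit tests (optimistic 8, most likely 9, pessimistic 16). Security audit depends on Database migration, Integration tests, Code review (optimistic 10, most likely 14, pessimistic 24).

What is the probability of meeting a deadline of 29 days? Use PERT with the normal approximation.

0.083

te_Backend dev = (1 + 4·3 + 5)/6 = 18/6 = 3; σ²_Backend dev = ((5−1)/6)² = 0.444
te_Frontend dev = (2 + 4·7 + 12)/6 = 42/6 = 7; σ²_Frontend dev = ((12−2)/6)² = 2.778
te_Database migration = (1 + 4·2 + 15)/6 = 24/6 = 4; σ²_Database migration = ((15−1)/6)² = 5.444
te_Unit tests = (1 + 4·3 + 5)/6 = 18/6 = 3; σ²_Unit tests = ((5−1)/6)² = 0.444
te_Integration tests = (10 + 4·11 + 12)/6 = 66/6 = 11; σ²_Integration tests = ((12−10)/6)² = 0.111
te_Code review = (8 + 4·9 + 16)/6 = 60/6 = 10; σ²_Code review = ((16−8)/6)² = 1.778
te_Security audit = (10 + 4·14 + 24)/6 = 90/6 = 15; σ²_Security audit = ((24−10)/6)² = 5.444

Forward pass:
ES_Backend dev = 0; EF_Backend dev = 3
ES_Frontend dev = 0; EF_Frontend dev = 7
ES_Database migration = 3; EF_Database migration = 3+4 = 7
ES_Unit tests = 3; EF_Unit tests = 3+3 = 6
ES_Integration tests = 7; EF_Integration tests = 7+11 = 18
ES_Code review = 6; EF_Code review = 6+10 = 16
ES_Security audit = max(EF_Database migration=7, EF_Integration tests=18, EF_Code review=16) = 18; EF_Security audit = 18+15 = 33
Expected project duration μ = 33 days. Critical path: Frontend dev → Integration tests → Security audit.

Variance along critical path = 2.778 + 0.111 + 5.444 = 8.333; σ = √8.333 = 2.887 days.
Z = (29 − 33) / 2.887 = -1.386
P(T ≤ 29) = Φ(-1.386) ≈ 0.083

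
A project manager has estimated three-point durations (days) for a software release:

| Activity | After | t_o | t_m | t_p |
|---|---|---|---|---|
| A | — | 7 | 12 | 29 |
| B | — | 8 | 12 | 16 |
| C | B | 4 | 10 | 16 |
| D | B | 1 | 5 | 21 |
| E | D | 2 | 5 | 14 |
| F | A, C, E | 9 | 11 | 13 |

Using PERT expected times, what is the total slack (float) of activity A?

te_A = (7 + 4·12 + 29)/6 = 84/6 = 14
te_B = (8 + 4·12 + 16)/6 = 72/6 = 12
te_C = (4 + 4·10 + 16)/6 = 60/6 = 10
te_D = (1 + 4·5 + 21)/6 = 42/6 = 7
te_E = (2 + 4·5 + 14)/6 = 36/6 = 6
te_F = (9 + 4·11 + 13)/6 = 66/6 = 11

Forward pass:
ES_A = 0; EF_A = 14
ES_B = 0; EF_B = 12
ES_C = 12; EF_C = 12+10 = 22
ES_D = 12; EF_D = 12+7 = 19
ES_E = 19; EF_E = 19+6 = 25
ES_F = max(EF_A=14, EF_C=22, EF_E=25) = 25; EF_F = 25+11 = 36
Expected project duration μ = 36 days. Critical path: B → D → E → F.

Backward pass:
LF_F = 36; LS_F = 36−11 = 25
LF_E = LS_F = 25; LS_E = 25−6 = 19
LF_D = LS_E = 19; LS_D = 19−7 = 12
LF_C = LS_F = 25; LS_C = 25−10 = 15
LF_B = min(LS_C=15, LS_D=12) = 12; LS_B = 12−12 = 0
LF_A = LS_F = 25; LS_A = 25−14 = 11
Slack_A = LS_A − ES_A = 11 − 0 = 11

11 days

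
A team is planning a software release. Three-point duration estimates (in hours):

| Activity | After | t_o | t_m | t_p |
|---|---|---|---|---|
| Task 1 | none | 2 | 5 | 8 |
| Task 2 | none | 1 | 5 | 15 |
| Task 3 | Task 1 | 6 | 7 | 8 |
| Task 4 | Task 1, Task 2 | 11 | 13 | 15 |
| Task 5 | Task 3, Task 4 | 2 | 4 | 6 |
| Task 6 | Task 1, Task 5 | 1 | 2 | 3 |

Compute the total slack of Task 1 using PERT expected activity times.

te_Task 1 = (2 + 4·5 + 8)/6 = 30/6 = 5
te_Task 2 = (1 + 4·5 + 15)/6 = 36/6 = 6
te_Task 3 = (6 + 4·7 + 8)/6 = 42/6 = 7
te_Task 4 = (11 + 4·13 + 15)/6 = 78/6 = 13
te_Task 5 = (2 + 4·4 + 6)/6 = 24/6 = 4
te_Task 6 = (1 + 4·2 + 3)/6 = 12/6 = 2

Forward pass:
ES_Task 1 = 0; EF_Task 1 = 5
ES_Task 2 = 0; EF_Task 2 = 6
ES_Task 3 = 5; EF_Task 3 = 5+7 = 12
ES_Task 4 = max(EF_Task 1=5, EF_Task 2=6) = 6; EF_Task 4 = 6+13 = 19
ES_Task 5 = max(EF_Task 3=12, EF_Task 4=19) = 19; EF_Task 5 = 19+4 = 23
ES_Task 6 = max(EF_Task 1=5, EF_Task 5=23) = 23; EF_Task 6 = 23+2 = 25
Expected project duration μ = 25 hours. Critical path: Task 2 → Task 4 → Task 5 → Task 6.

Backward pass:
LF_Task 6 = 25; LS_Task 6 = 25−2 = 23
LF_Task 5 = LS_Task 6 = 23; LS_Task 5 = 23−4 = 19
LF_Task 4 = LS_Task 5 = 19; LS_Task 4 = 19−13 = 6
LF_Task 3 = LS_Task 5 = 19; LS_Task 3 = 19−7 = 12
LF_Task 2 = LS_Task 4 = 6; LS_Task 2 = 6−6 = 0
LF_Task 1 = min(LS_Task 3=12, LS_Task 4=6, LS_Task 6=23) = 6; LS_Task 1 = 6−5 = 1
Slack_Task 1 = LS_Task 1 − ES_Task 1 = 1 − 0 = 1

1 hours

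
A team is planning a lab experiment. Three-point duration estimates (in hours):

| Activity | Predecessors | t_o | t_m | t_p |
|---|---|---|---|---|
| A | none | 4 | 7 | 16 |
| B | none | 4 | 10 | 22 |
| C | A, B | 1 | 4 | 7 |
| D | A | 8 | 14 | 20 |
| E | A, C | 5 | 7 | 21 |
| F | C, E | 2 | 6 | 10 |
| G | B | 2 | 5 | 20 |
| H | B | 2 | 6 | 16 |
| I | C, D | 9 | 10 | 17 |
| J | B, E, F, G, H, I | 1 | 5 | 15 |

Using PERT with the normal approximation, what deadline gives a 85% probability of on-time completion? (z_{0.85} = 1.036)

te_A = (4 + 4·7 + 16)/6 = 48/6 = 8; σ²_A = ((16−4)/6)² = 4.000
te_B = (4 + 4·10 + 22)/6 = 66/6 = 11; σ²_B = ((22−4)/6)² = 9.000
te_C = (1 + 4·4 + 7)/6 = 24/6 = 4; σ²_C = ((7−1)/6)² = 1.000
te_D = (8 + 4·14 + 20)/6 = 84/6 = 14; σ²_D = ((20−8)/6)² = 4.000
te_E = (5 + 4·7 + 21)/6 = 54/6 = 9; σ²_E = ((21−5)/6)² = 7.111
te_F = (2 + 4·6 + 10)/6 = 36/6 = 6; σ²_F = ((10−2)/6)² = 1.778
te_G = (2 + 4·5 + 20)/6 = 42/6 = 7; σ²_G = ((20−2)/6)² = 9.000
te_H = (2 + 4·6 + 16)/6 = 42/6 = 7; σ²_H = ((16−2)/6)² = 5.444
te_I = (9 + 4·10 + 17)/6 = 66/6 = 11; σ²_I = ((17−9)/6)² = 1.778
te_J = (1 + 4·5 + 15)/6 = 36/6 = 6; σ²_J = ((15−1)/6)² = 5.444

Forward pass:
ES_A = 0; EF_A = 8
ES_B = 0; EF_B = 11
ES_C = max(EF_A=8, EF_B=11) = 11; EF_C = 11+4 = 15
ES_D = 8; EF_D = 8+14 = 22
ES_E = max(EF_A=8, EF_C=15) = 15; EF_E = 15+9 = 24
ES_F = max(EF_C=15, EF_E=24) = 24; EF_F = 24+6 = 30
ES_G = 11; EF_G = 11+7 = 18
ES_H = 11; EF_H = 11+7 = 18
ES_I = max(EF_C=15, EF_D=22) = 22; EF_I = 22+11 = 33
ES_J = max(EF_B=11, EF_E=24, EF_F=30, EF_G=18, EF_H=18, EF_I=33) = 33; EF_J = 33+6 = 39
Expected project duration μ = 39 hours. Critical path: A → D → I → J.

Variance along critical path = 4.000 + 4.000 + 1.778 + 5.444 = 15.222; σ = 3.902 hours.
D = μ + z·σ = 39 + 1.036·3.902 = 43.0 hours

43.0 hours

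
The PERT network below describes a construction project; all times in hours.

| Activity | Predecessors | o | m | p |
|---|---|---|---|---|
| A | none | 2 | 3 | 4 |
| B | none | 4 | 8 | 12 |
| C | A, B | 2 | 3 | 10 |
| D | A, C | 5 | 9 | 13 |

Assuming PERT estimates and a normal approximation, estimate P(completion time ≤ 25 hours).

0.958

te_A = (2 + 4·3 + 4)/6 = 18/6 = 3; σ²_A = ((4−2)/6)² = 0.111
te_B = (4 + 4·8 + 12)/6 = 48/6 = 8; σ²_B = ((12−4)/6)² = 1.778
te_C = (2 + 4·3 + 10)/6 = 24/6 = 4; σ²_C = ((10−2)/6)² = 1.778
te_D = (5 + 4·9 + 13)/6 = 54/6 = 9; σ²_D = ((13−5)/6)² = 1.778

Forward pass:
ES_A = 0; EF_A = 3
ES_B = 0; EF_B = 8
ES_C = max(EF_A=3, EF_B=8) = 8; EF_C = 8+4 = 12
ES_D = max(EF_A=3, EF_C=12) = 12; EF_D = 12+9 = 21
Expected project duration μ = 21 hours. Critical path: B → C → D.

Variance along critical path = 1.778 + 1.778 + 1.778 = 5.333; σ = √5.333 = 2.309 hours.
Z = (25 − 21) / 2.309 = 1.732
P(T ≤ 25) = Φ(1.732) ≈ 0.958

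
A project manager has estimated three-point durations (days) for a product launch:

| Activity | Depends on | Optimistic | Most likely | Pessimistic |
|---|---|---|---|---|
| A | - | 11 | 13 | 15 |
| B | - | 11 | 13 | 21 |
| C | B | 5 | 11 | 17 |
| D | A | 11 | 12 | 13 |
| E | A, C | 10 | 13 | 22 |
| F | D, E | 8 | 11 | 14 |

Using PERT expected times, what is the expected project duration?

50 days

te_A = (11 + 4·13 + 15)/6 = 78/6 = 13
te_B = (11 + 4·13 + 21)/6 = 84/6 = 14
te_C = (5 + 4·11 + 17)/6 = 66/6 = 11
te_D = (11 + 4·12 + 13)/6 = 72/6 = 12
te_E = (10 + 4·13 + 22)/6 = 84/6 = 14
te_F = (8 + 4·11 + 14)/6 = 66/6 = 11

Forward pass:
ES_A = 0; EF_A = 13
ES_B = 0; EF_B = 14
ES_C = 14; EF_C = 14+11 = 25
ES_D = 13; EF_D = 13+12 = 25
ES_E = max(EF_A=13, EF_C=25) = 25; EF_E = 25+14 = 39
ES_F = max(EF_D=25, EF_E=39) = 39; EF_F = 39+11 = 50
Expected project duration μ = 50 days. Critical path: B → C → E → F.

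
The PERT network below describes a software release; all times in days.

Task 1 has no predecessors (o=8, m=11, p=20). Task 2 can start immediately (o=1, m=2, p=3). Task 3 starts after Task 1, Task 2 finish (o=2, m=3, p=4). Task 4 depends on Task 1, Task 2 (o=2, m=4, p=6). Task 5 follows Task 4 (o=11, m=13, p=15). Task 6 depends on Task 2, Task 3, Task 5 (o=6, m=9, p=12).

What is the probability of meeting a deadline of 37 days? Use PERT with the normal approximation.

0.340

te_Task 1 = (8 + 4·11 + 20)/6 = 72/6 = 12; σ²_Task 1 = ((20−8)/6)² = 4.000
te_Task 2 = (1 + 4·2 + 3)/6 = 12/6 = 2; σ²_Task 2 = ((3−1)/6)² = 0.111
te_Task 3 = (2 + 4·3 + 4)/6 = 18/6 = 3; σ²_Task 3 = ((4−2)/6)² = 0.111
te_Task 4 = (2 + 4·4 + 6)/6 = 24/6 = 4; σ²_Task 4 = ((6−2)/6)² = 0.444
te_Task 5 = (11 + 4·13 + 15)/6 = 78/6 = 13; σ²_Task 5 = ((15−11)/6)² = 0.444
te_Task 6 = (6 + 4·9 + 12)/6 = 54/6 = 9; σ²_Task 6 = ((12−6)/6)² = 1.000

Forward pass:
ES_Task 1 = 0; EF_Task 1 = 12
ES_Task 2 = 0; EF_Task 2 = 2
ES_Task 3 = max(EF_Task 1=12, EF_Task 2=2) = 12; EF_Task 3 = 12+3 = 15
ES_Task 4 = max(EF_Task 1=12, EF_Task 2=2) = 12; EF_Task 4 = 12+4 = 16
ES_Task 5 = 16; EF_Task 5 = 16+13 = 29
ES_Task 6 = max(EF_Task 2=2, EF_Task 3=15, EF_Task 5=29) = 29; EF_Task 6 = 29+9 = 38
Expected project duration μ = 38 days. Critical path: Task 1 → Task 4 → Task 5 → Task 6.

Variance along critical path = 4.000 + 0.444 + 0.444 + 1.000 = 5.889; σ = √5.889 = 2.427 days.
Z = (37 − 38) / 2.427 = -0.412
P(T ≤ 37) = Φ(-0.412) ≈ 0.340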